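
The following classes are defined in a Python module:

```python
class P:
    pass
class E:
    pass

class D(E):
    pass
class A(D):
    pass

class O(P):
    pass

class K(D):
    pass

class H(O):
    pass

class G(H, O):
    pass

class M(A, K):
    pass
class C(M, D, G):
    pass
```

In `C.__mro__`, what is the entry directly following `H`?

L[C] = C + merge(L[M], L[D], L[G], [M D G])
  take M:  [M A K D E object] + [D E object] + [G H O P object] + [M D G]
  take A:  [A K D E object] + [D E object] + [G H O P object] + [D G]
  take K:  [K D E object] + [D E object] + [G H O P object] + [D G]
  take D:  [D E object] + [D E object] + [G H O P object] + [D G]
  take E:  [E object] + [E object] + [G H O P object] + [G]
  take G:  [object] + [object] + [G H O P object] + [G]
  take H:  [object] + [object] + [H O P object]
  take O:  [object] + [object] + [O P object]
  take P:  [object] + [object] + [P object]
  take object:  [object] + [object] + [object]
MRO: C M A K D E G H O P object
H is at position 7; next is O.

O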